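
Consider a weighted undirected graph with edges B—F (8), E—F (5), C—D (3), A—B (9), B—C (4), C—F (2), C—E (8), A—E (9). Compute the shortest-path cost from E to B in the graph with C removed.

13

Routes from E to B avoiding C:
E -> F -> B: 5 + 8 = 13
E -> A -> B: 9 + 9 = 18
Shortest: 13.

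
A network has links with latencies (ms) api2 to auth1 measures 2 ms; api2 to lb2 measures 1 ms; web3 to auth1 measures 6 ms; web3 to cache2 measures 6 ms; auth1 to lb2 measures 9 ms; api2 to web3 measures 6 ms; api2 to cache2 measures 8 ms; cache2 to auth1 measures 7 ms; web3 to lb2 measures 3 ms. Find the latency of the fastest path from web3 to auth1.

A few of the web3→auth1 routes:
web3 → lb2 → auth1: 3 + 9 = 12
web3 → cache2 → auth1: 6 + 7 = 13
web3 → auth1: 6
web3 → lb2 → api2 → auth1: 3 + 1 + 2 = 6
web3 → api2 → auth1: 6 + 2 = 8
Shortest: 6 ms.

6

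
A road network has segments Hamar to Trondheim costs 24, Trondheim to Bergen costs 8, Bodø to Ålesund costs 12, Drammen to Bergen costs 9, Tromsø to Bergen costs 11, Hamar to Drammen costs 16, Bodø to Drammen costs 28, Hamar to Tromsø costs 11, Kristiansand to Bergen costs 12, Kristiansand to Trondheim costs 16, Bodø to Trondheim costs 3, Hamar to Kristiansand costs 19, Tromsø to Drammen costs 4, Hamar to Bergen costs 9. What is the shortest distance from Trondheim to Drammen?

17

Comparing a few candidate routes:
Trondheim→Bergen→Tromsø→Drammen: 8 + 11 + 4 = 23
Trondheim→Bergen→Drammen: 8 + 9 = 17
Trondheim→Bergen→Hamar→Drammen: 8 + 9 + 16 = 33
Trondheim→Bodø→Drammen: 3 + 28 = 31
Trondheim→Bergen→Hamar→Tromsø→Drammen: 8 + 9 + 11 + 4 = 32
The minimum is 17.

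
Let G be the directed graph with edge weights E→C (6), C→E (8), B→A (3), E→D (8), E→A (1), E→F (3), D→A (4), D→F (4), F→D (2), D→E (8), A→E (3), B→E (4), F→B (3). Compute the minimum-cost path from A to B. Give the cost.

9

Paths from A to B:
A→E→F→B: 3 + 3 + 3 = 9
A→E→D→F→B: 3 + 8 + 4 + 3 = 18
Shortest: 9.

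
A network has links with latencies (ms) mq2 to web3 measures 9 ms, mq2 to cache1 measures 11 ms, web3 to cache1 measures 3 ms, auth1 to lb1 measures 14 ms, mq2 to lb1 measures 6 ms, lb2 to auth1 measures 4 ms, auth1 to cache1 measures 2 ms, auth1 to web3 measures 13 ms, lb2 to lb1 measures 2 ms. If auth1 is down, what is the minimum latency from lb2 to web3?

Routes from lb2 to web3 avoiding auth1:
lb2 - lb1 - mq2 - cache1 - web3: 2 + 6 + 11 + 3 = 22
lb2 - lb1 - mq2 - web3: 2 + 6 + 9 = 17
Shortest: 17 ms.

17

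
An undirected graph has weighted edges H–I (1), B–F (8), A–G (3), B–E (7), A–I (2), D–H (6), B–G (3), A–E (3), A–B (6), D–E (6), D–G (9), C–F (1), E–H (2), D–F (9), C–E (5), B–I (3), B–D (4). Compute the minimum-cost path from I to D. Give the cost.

A few of the I→D routes:
I -> H -> E -> D: 1 + 2 + 6 = 9
I -> A -> G -> B -> D: 2 + 3 + 3 + 4 = 12
I -> A -> E -> D: 2 + 3 + 6 = 11
I -> B -> D: 3 + 4 = 7
I -> H -> D: 1 + 6 = 7
Shortest: 7.

7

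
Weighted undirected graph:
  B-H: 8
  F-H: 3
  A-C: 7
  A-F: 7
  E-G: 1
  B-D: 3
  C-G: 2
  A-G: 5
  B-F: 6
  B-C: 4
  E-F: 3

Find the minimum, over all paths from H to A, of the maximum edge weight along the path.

5

Checking several routes:
H→F→E→G→C→A: max(3, 3, 1, 2, 7) = 7
H→F→A: max(3, 7) = 7
H→F→B→C→G→A: max(3, 6, 4, 2, 5) = 6
H→F→E→G→A: max(3, 3, 1, 5) = 5
Best route has worst link 5.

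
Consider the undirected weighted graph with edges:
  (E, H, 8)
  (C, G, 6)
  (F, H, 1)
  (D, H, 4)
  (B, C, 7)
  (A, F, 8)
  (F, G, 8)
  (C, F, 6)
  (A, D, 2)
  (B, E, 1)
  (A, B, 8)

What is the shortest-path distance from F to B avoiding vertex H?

Routes from F to B avoiding H:
F - C - B: 6 + 7 = 13
F - G - C - B: 8 + 6 + 7 = 21
F - A - B: 8 + 8 = 16
The minimum is 13.

13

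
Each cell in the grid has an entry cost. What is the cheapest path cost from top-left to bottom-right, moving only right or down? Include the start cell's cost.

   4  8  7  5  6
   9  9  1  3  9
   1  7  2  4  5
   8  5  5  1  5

32

Path [0,0] → [0,1] → [0,2] → [1,2] → [2,2] → [2,3] → [3,3] → [3,4]: 4 + 8 + 7 + 1 + 2 + 4 + 1 + 5 = 32.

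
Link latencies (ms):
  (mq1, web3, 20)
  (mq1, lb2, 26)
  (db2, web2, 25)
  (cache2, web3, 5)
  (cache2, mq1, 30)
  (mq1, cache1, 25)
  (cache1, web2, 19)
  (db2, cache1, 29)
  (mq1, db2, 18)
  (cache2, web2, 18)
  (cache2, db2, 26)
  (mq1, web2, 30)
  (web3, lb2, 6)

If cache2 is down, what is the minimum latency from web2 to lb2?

56

Some routes from web2 to lb2 avoiding cache2:
web2 -> db2 -> mq1 -> web3 -> lb2: 25 + 18 + 20 + 6 = 69
web2 -> mq1 -> lb2: 30 + 26 = 56
web2 -> mq1 -> web3 -> lb2: 30 + 20 + 6 = 56
The minimum is 56 ms.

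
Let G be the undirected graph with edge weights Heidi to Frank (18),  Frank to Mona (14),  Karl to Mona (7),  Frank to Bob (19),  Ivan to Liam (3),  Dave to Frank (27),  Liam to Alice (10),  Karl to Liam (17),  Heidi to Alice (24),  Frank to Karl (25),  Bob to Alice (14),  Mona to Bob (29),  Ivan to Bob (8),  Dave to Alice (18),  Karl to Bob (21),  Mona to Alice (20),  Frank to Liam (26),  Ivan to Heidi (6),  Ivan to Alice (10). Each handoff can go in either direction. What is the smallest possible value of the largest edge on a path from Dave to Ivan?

18

Some routes from Dave to Ivan:
Dave - Alice - Ivan: max(18, 10) = 18
Dave - Alice - Liam - Karl - Mona - Frank - Heidi - Ivan: max(18, 10, 17, 7, 14, 18, 6) = 18
Dave - Alice - Bob - Ivan: max(18, 14, 8) = 18
Dave - Alice - Bob - Frank - Mona - Karl - Liam - Ivan: max(18, 14, 19, 14, 7, 17, 3) = 19
Dave - Alice - Liam - Karl - Mona - Frank - Bob - Ivan: max(18, 10, 17, 7, 14, 19, 8) = 19
Dave - Alice - Liam - Ivan: max(18, 10, 3) = 18
Best route has worst link 18.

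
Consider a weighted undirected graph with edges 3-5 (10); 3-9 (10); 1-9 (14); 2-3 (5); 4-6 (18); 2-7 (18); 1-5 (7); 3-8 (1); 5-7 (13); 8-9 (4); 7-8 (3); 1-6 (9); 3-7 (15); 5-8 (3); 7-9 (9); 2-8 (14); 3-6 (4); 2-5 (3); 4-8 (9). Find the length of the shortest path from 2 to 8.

6

Some routes from 2 to 8:
2 → 8: 14
2 → 3 → 8: 5 + 1 = 6
2 → 5 → 8: 3 + 3 = 6
2 → 3 → 5 → 8: 5 + 10 + 3 = 18
2 → 5 → 3 → 8: 3 + 10 + 1 = 14
Best route has total 6.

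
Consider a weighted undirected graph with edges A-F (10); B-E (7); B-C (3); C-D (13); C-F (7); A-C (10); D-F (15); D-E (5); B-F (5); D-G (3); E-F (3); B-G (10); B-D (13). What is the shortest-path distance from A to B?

13

Checking several routes:
A → F → C → B: 10 + 7 + 3 = 20
A → C → B: 10 + 3 = 13
A → F → E → B: 10 + 3 + 7 = 20
A → F → B: 10 + 5 = 15
Shortest: 13.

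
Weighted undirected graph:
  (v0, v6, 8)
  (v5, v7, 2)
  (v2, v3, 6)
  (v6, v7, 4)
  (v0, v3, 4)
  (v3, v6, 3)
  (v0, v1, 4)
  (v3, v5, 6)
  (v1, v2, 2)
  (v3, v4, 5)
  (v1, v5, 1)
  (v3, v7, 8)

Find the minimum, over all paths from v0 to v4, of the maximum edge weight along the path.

5

Some routes from v0 to v4:
v0 - v3 - v4: max(4, 5) = 5
v0 - v1 - v2 - v3 - v4: max(4, 2, 6, 5) = 6
v0 - v1 - v5 - v7 - v6 - v3 - v4: max(4, 1, 2, 4, 3, 5) = 5
v0 - v6 - v7 - v5 - v1 - v2 - v3 - v4: max(8, 4, 2, 1, 2, 6, 5) = 8
v0 - v1 - v5 - v3 - v4: max(4, 1, 6, 5) = 6
Smallest bottleneck: 5.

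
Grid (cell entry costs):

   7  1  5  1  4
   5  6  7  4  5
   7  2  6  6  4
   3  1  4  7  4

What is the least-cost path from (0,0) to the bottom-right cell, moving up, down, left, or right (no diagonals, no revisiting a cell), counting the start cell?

Path (0,0) (0,1) (0,2) (0,3) (0,4) (1,4) (2,4) (3,4): 7 + 1 + 5 + 1 + 4 + 5 + 4 + 4 = 31.

31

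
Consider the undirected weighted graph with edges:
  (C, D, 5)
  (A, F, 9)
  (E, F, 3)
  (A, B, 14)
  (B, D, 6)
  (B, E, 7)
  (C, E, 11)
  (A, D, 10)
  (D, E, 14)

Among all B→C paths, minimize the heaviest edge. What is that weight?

6

Checking several routes:
B→D→C: max(6, 5) = 6
B→E→F→A→D→C: max(7, 3, 9, 10, 5) = 10
B→D→A→F→E→C: max(6, 10, 9, 3, 11) = 11
The minimum achievable maximum is 6.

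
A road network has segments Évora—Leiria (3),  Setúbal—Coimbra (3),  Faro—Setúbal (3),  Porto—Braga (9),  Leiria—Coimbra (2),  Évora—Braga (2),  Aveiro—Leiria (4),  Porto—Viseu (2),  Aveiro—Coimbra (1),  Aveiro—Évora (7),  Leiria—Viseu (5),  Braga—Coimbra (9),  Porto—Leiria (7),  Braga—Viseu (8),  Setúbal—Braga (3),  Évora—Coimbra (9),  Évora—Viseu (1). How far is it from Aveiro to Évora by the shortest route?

6

Some routes from Aveiro to Évora:
Aveiro - Coimbra - Leiria - Viseu - Évora: 1 + 2 + 5 + 1 = 9
Aveiro - Coimbra - Leiria - Évora: 1 + 2 + 3 = 6
Aveiro - Leiria - Évora: 4 + 3 = 7
Aveiro - Coimbra - Setúbal - Braga - Évora: 1 + 3 + 3 + 2 = 9
Aveiro - Évora: 7
Shortest: 6 mi.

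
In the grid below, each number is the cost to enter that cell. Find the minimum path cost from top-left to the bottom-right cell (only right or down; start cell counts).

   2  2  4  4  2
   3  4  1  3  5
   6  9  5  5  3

20

One optimal route is (0,0) (0,1) (0,2) (1,2) (1,3) (1,4) (2,4).
Its cost is 2 + 2 + 4 + 1 + 3 + 5 + 3 = 20.
(Top row then right column would cost 22.)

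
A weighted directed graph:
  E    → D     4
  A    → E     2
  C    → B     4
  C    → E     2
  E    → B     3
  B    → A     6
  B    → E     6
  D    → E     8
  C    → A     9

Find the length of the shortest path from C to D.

Some routes from C to D:
C - A - E - D: 9 + 2 + 4 = 15
C - E - D: 2 + 4 = 6
C - B - E - D: 4 + 6 + 4 = 14
Shortest: 6.

6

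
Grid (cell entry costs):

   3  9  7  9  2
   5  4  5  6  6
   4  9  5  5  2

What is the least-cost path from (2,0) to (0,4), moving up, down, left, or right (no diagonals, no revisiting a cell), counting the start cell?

32

Take r2c0 r1c0 r1c1 r1c2 r1c3 r1c4 r0c4 for a total of 4 + 5 + 4 + 5 + 6 + 6 + 2 = 32.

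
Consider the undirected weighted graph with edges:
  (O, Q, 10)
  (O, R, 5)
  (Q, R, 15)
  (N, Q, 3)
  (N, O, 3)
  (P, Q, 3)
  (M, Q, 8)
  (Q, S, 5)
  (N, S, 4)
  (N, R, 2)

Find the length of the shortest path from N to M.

11

A few of the N→M routes:
N→O→Q→M: 3 + 10 + 8 = 21
N→S→Q→M: 4 + 5 + 8 = 17
N→Q→M: 3 + 8 = 11
Best route has total 11.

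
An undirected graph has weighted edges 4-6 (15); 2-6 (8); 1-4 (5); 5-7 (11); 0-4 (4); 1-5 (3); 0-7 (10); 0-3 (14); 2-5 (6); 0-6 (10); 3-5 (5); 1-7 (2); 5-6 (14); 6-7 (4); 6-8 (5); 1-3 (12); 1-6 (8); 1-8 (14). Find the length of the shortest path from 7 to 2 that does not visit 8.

11

Checking several routes:
7 - 5 - 2: 11 + 6 = 17
7 - 1 - 5 - 2: 2 + 3 + 6 = 11
7 - 6 - 2: 4 + 8 = 12
7 - 1 - 6 - 2: 2 + 8 + 8 = 18
7 - 6 - 1 - 5 - 2: 4 + 8 + 3 + 6 = 21
The minimum is 11.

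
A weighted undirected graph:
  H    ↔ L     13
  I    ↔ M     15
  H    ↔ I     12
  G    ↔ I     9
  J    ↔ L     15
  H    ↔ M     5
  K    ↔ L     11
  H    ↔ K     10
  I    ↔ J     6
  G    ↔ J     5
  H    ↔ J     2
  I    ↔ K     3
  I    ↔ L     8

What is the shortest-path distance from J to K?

9

Some routes from J to K:
J→G→I→K: 5 + 9 + 3 = 17
J→H→I→K: 2 + 12 + 3 = 17
J→H→K: 2 + 10 = 12
J→I→L→K: 6 + 8 + 11 = 25
J→I→K: 6 + 3 = 9
J→H→M→I→K: 2 + 5 + 15 + 3 = 25
The minimum is 9.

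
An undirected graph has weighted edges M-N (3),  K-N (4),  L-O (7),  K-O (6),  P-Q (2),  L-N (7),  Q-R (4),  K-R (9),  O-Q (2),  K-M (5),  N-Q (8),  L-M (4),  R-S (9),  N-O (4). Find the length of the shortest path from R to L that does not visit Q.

Checking several routes:
R -> K -> N -> M -> L: 9 + 4 + 3 + 4 = 20
R -> K -> N -> L: 9 + 4 + 7 = 20
R -> K -> O -> L: 9 + 6 + 7 = 22
R -> K -> M -> L: 9 + 5 + 4 = 18
Shortest: 18.

18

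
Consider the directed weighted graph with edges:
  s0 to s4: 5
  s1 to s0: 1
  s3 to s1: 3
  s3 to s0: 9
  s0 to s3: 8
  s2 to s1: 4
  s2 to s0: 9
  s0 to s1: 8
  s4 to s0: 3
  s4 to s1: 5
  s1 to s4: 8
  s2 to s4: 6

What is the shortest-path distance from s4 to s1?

Candidate routes:
s4→s1: 5
s4→s0→s1: 3 + 8 = 11
s4→s0→s3→s1: 3 + 8 + 3 = 14
Shortest: 5.

5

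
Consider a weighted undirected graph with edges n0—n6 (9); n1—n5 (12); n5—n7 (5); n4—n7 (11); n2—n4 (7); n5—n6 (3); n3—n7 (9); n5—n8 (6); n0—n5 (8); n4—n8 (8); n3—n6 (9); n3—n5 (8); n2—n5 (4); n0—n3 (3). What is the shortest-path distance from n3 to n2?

A few of the n3→n2 routes:
n3 -> n0 -> n5 -> n2: 3 + 8 + 4 = 15
n3 -> n6 -> n5 -> n2: 9 + 3 + 4 = 16
n3 -> n5 -> n2: 8 + 4 = 12
The minimum is 12.

12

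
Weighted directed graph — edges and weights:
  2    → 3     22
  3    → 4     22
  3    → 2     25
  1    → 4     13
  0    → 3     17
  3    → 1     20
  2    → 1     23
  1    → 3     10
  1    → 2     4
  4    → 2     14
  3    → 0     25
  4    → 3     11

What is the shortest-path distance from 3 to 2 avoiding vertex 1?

25

Routes from 3 to 2 avoiding 1:
3 -> 2: 25
3 -> 4 -> 2: 22 + 14 = 36
Best route has total 25.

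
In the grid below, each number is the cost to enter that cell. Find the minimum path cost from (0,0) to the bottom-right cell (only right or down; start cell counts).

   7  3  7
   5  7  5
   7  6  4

Best path: [0,0] → [0,1] → [0,2] → [1,2] → [2,2]
Cost: 7 + 3 + 7 + 5 + 4 = 26

26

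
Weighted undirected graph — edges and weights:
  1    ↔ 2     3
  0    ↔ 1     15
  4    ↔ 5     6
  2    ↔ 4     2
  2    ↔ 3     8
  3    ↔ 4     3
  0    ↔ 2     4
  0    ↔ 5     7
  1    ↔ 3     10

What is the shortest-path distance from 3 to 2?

5

A few of the 3→2 routes:
3 → 4 → 5 → 0 → 2: 3 + 6 + 7 + 4 = 20
3 → 4 → 2: 3 + 2 = 5
3 → 2: 8
3 → 1 → 2: 10 + 3 = 13
Best route has total 5.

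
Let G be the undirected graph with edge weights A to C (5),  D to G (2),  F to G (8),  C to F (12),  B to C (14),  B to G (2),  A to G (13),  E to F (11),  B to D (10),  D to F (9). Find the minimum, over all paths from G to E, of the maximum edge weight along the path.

A few of the G→E routes:
G→D→F→E: max(2, 9, 11) = 11
G→B→D→F→E: max(2, 10, 9, 11) = 11
G→A→C→F→E: max(13, 5, 12, 11) = 13
G→F→E: max(8, 11) = 11
Best route has worst link 11.

11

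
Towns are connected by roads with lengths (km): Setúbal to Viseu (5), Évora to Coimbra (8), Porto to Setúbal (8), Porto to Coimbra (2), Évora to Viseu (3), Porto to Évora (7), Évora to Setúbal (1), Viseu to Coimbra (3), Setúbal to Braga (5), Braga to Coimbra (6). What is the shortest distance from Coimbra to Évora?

Checking several routes:
Coimbra→Évora: 8
Coimbra→Viseu→Setúbal→Évora: 3 + 5 + 1 = 9
Coimbra→Viseu→Évora: 3 + 3 = 6
Best route has total 6 km.

6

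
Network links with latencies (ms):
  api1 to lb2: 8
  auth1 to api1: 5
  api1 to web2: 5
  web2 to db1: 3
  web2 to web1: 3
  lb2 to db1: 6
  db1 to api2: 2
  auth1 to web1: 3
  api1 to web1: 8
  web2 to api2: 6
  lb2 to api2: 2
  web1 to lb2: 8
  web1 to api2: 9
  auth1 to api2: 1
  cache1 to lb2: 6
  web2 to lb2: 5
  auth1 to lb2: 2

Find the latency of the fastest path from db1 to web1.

6

Some routes from db1 to web1:
db1 -> api2 -> web2 -> web1: 2 + 6 + 3 = 11
db1 -> web2 -> web1: 3 + 3 = 6
db1 -> api2 -> auth1 -> web1: 2 + 1 + 3 = 6
db1 -> api2 -> lb2 -> auth1 -> web1: 2 + 2 + 2 + 3 = 9
The minimum is 6 ms.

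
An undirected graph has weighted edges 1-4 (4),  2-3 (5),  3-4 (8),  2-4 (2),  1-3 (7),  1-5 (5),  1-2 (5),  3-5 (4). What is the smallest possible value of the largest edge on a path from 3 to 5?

4

Comparing a few candidate routes:
3 -> 1 -> 5: max(7, 5) = 7
3 -> 2 -> 4 -> 1 -> 5: max(5, 2, 4, 5) = 5
3 -> 2 -> 1 -> 5: max(5, 5, 5) = 5
3 -> 5: max(4) = 4
The minimum achievable maximum is 4.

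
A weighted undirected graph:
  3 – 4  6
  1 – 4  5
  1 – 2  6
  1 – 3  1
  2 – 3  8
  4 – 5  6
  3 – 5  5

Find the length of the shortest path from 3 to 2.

7

Routes from 3 to 2:
3→4→1→2: 6 + 5 + 6 = 17
3→2: 8
3→5→4→1→2: 5 + 6 + 5 + 6 = 22
3→1→2: 1 + 6 = 7
Shortest: 7.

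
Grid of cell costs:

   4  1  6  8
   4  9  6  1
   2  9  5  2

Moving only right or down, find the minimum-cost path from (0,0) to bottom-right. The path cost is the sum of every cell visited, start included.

Best path: [0,0] [0,1] [0,2] [1,2] [1,3] [2,3]
Cost: 4 + 1 + 6 + 6 + 1 + 2 = 20
For comparison, the top-then-right route costs 22.

20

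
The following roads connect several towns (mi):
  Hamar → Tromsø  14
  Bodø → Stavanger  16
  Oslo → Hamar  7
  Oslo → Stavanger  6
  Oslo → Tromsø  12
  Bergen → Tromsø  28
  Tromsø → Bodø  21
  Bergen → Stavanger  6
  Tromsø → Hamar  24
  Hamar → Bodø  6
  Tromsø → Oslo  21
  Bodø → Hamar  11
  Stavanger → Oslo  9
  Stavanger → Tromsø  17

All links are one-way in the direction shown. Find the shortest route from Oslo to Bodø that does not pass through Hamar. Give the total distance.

Routes from Oslo to Bodø avoiding Hamar:
Oslo -> Stavanger -> Tromsø -> Bodø: 6 + 17 + 21 = 44
Oslo -> Tromsø -> Bodø: 12 + 21 = 33
Shortest: 33 mi.

33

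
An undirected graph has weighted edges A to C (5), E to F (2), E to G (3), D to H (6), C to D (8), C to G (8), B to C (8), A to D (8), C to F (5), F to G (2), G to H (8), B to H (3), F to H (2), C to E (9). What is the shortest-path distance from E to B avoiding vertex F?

A few of the E→B routes:
E → C → B: 9 + 8 = 17
E → C → D → H → B: 9 + 8 + 6 + 3 = 26
E → G → H → B: 3 + 8 + 3 = 14
E → G → C → B: 3 + 8 + 8 = 19
E → G → C → D → H → B: 3 + 8 + 8 + 6 + 3 = 28
Best route has total 14.

14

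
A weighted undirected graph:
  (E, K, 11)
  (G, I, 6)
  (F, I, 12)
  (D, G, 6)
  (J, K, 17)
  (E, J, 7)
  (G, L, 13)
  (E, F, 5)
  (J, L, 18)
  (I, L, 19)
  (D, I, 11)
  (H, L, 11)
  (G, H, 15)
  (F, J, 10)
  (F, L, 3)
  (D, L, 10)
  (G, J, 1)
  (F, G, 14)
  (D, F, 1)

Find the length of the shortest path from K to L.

Checking several routes:
K - J - G - D - F - L: 17 + 1 + 6 + 1 + 3 = 28
K - E - F - L: 11 + 5 + 3 = 19
K - E - F - D - L: 11 + 5 + 1 + 10 = 27
The minimum is 19.

19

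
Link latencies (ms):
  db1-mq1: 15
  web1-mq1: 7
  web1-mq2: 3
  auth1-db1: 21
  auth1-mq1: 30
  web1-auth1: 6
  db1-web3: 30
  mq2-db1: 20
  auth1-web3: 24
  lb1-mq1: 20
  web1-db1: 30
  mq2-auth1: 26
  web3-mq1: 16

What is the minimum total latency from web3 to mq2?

Comparing a few candidate routes:
web3 -> auth1 -> web1 -> mq2: 24 + 6 + 3 = 33
web3 -> db1 -> mq2: 30 + 20 = 50
web3 -> mq1 -> db1 -> mq2: 16 + 15 + 20 = 51
web3 -> mq1 -> web1 -> mq2: 16 + 7 + 3 = 26
web3 -> auth1 -> mq2: 24 + 26 = 50
Best route has total 26 ms.

26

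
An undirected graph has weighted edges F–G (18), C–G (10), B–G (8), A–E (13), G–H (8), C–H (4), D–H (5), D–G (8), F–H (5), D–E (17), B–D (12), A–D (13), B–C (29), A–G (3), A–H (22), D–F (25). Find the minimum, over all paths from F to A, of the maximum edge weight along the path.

8

Checking several routes:
F-H-G-A: max(5, 8, 3) = 8
F-H-D-G-A: max(5, 5, 8, 3) = 8
F-H-C-G-A: max(5, 4, 10, 3) = 10
Best route has worst link 8.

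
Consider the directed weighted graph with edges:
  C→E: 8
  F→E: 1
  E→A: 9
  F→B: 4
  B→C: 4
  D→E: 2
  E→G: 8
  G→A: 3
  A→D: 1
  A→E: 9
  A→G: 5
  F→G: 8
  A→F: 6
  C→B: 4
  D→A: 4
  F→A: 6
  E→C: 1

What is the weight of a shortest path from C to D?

Paths from C to D:
C-E-G-A-D: 8 + 8 + 3 + 1 = 20
C-E-A-D: 8 + 9 + 1 = 18
Best route has total 18.

18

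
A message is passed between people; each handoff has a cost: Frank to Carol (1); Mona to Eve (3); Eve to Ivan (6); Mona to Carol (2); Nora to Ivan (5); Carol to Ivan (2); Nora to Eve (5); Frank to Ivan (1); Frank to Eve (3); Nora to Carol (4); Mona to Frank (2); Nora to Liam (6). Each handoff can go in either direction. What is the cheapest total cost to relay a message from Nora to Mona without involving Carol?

8

Checking several routes:
Nora-Ivan-Frank-Eve-Mona: 5 + 1 + 3 + 3 = 12
Nora-Eve-Frank-Mona: 5 + 3 + 2 = 10
Nora-Ivan-Frank-Mona: 5 + 1 + 2 = 8
Nora-Eve-Mona: 5 + 3 = 8
Nora-Ivan-Eve-Mona: 5 + 6 + 3 = 14
The minimum is 8.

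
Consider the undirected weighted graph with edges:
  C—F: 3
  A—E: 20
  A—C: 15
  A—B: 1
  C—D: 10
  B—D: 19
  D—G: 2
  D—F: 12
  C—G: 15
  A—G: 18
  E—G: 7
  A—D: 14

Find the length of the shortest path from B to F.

19

Checking several routes:
B -> D -> F: 19 + 12 = 31
B -> A -> C -> F: 1 + 15 + 3 = 19
B -> A -> D -> F: 1 + 14 + 12 = 27
B -> A -> D -> C -> F: 1 + 14 + 10 + 3 = 28
Best route has total 19.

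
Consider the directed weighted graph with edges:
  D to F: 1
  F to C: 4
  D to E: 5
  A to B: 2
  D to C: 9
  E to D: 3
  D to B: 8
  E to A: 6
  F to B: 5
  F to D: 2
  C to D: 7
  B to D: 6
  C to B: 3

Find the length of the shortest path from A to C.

Candidate routes:
A -> B -> D -> F -> C: 2 + 6 + 1 + 4 = 13
A -> B -> D -> C: 2 + 6 + 9 = 17
The minimum is 13.

13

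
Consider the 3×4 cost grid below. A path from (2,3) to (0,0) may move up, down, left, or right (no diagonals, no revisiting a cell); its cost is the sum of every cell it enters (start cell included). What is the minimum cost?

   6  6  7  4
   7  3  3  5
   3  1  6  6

Cheapest: r2c3 → r2c2 → r2c1 → r1c1 → r0c1 → r0c0
  6 + 6 + 1 + 3 + 6 + 6 = 28

28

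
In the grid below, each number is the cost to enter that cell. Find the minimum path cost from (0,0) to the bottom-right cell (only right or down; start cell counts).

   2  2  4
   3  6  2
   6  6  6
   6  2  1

17

One optimal route is (0,0) -> (0,1) -> (0,2) -> (1,2) -> (2,2) -> (3,2).
Its cost is 2 + 2 + 4 + 2 + 6 + 1 = 17.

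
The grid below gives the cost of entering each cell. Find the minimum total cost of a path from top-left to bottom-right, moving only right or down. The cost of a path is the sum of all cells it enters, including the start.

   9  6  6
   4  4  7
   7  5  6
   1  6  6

33

Cheapest: r0c0→r1c0→r2c0→r3c0→r3c1→r3c2
  9 + 4 + 7 + 1 + 6 + 6 = 33
(Top row then right column would cost 40.)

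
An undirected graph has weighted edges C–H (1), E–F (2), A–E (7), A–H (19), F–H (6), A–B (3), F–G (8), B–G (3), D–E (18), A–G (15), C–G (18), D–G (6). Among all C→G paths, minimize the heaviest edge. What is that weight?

7

Some routes from C to G:
C→H→F→E→A→G: max(1, 6, 2, 7, 15) = 15
C→G: max(18) = 18
C→H→F→G: max(1, 6, 8) = 8
C→H→F→E→A→B→G: max(1, 6, 2, 7, 3, 3) = 7
C→H→F→E→D→G: max(1, 6, 2, 18, 6) = 18
Smallest bottleneck: 7.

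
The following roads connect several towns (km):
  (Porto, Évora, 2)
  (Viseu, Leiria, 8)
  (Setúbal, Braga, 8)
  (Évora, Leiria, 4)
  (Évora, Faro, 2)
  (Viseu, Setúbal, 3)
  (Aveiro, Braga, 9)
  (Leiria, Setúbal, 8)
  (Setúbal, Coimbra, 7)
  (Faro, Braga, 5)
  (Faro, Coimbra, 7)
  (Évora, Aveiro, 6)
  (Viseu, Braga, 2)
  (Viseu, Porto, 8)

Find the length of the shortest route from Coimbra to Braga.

Some routes from Coimbra to Braga:
Coimbra-Faro-Braga: 7 + 5 = 12
Coimbra-Faro-Évora-Porto-Viseu-Braga: 7 + 2 + 2 + 8 + 2 = 21
Coimbra-Faro-Évora-Leiria-Viseu-Braga: 7 + 2 + 4 + 8 + 2 = 23
Coimbra-Setúbal-Braga: 7 + 8 = 15
Coimbra-Setúbal-Viseu-Braga: 7 + 3 + 2 = 12
Best route has total 12 km.

12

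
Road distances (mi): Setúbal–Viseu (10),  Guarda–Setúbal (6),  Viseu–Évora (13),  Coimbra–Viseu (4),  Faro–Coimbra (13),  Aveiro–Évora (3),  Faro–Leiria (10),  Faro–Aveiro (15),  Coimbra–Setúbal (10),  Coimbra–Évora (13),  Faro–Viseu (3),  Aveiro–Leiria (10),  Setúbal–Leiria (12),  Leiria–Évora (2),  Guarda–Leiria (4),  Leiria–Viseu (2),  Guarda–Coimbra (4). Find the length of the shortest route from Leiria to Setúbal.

Comparing a few candidate routes:
Leiria -> Guarda -> Setúbal: 4 + 6 = 10
Leiria -> Viseu -> Setúbal: 2 + 10 = 12
Leiria -> Viseu -> Coimbra -> Setúbal: 2 + 4 + 10 = 16
Leiria -> Setúbal: 12
Leiria -> Viseu -> Coimbra -> Guarda -> Setúbal: 2 + 4 + 4 + 6 = 16
Shortest: 10 mi.

10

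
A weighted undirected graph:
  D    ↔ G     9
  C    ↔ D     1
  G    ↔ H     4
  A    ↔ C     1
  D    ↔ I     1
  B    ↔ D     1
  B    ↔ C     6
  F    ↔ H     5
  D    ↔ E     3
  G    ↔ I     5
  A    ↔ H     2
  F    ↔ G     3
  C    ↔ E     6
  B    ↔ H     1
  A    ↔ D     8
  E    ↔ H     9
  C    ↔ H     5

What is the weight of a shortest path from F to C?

8

Checking several routes:
F - H - A - C: 5 + 2 + 1 = 8
F - G - H - B - D - C: 3 + 4 + 1 + 1 + 1 = 10
F - H - B - D - C: 5 + 1 + 1 + 1 = 8
F - H - C: 5 + 5 = 10
F - G - I - D - C: 3 + 5 + 1 + 1 = 10
F - G - H - A - C: 3 + 4 + 2 + 1 = 10
The minimum is 8.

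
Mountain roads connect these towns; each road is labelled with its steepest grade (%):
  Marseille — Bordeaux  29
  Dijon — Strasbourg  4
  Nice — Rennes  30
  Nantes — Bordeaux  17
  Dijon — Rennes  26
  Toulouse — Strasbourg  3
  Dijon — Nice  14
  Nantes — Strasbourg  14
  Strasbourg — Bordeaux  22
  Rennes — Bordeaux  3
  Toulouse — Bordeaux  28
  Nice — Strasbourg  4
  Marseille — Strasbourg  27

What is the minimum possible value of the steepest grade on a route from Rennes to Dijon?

Checking several routes:
Rennes-Dijon: max(26) = 26
Rennes-Bordeaux-Nantes-Strasbourg-Nice-Dijon: max(3, 17, 14, 4, 14) = 17
Rennes-Bordeaux-Nantes-Strasbourg-Dijon: max(3, 17, 14, 4) = 17
Rennes-Bordeaux-Strasbourg-Dijon: max(3, 22, 4) = 22
Rennes-Bordeaux-Strasbourg-Nice-Dijon: max(3, 22, 4, 14) = 22
Smallest bottleneck: 17%.

17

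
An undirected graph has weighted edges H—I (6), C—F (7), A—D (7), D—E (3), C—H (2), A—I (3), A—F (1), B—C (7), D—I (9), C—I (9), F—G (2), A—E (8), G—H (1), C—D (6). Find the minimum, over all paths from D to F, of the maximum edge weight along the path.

6

Comparing a few candidate routes:
D - C - H - I - A - F: max(6, 2, 6, 3, 1) = 6
D - A - I - H - C - F: max(7, 3, 6, 2, 7) = 7
D - A - I - H - G - F: max(7, 3, 6, 1, 2) = 7
D - A - F: max(7, 1) = 7
D - C - H - G - F: max(6, 2, 1, 2) = 6
D - C - F: max(6, 7) = 7
The minimum achievable maximum is 6.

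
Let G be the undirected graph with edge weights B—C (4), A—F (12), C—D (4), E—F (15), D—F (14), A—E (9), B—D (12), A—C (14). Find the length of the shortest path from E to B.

27

Some routes from E to B:
E -> F -> A -> C -> B: 15 + 12 + 14 + 4 = 45
E -> A -> C -> D -> B: 9 + 14 + 4 + 12 = 39
E -> A -> C -> B: 9 + 14 + 4 = 27
E -> F -> D -> B: 15 + 14 + 12 = 41
E -> F -> D -> C -> B: 15 + 14 + 4 + 4 = 37
E -> A -> F -> D -> C -> B: 9 + 12 + 14 + 4 + 4 = 43
Shortest: 27.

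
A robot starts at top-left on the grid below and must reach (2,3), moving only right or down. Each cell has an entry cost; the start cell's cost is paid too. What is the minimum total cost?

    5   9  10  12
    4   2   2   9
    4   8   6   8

27

One optimal route is [0,0] [1,0] [1,1] [1,2] [2,2] [2,3].
Its cost is 5 + 4 + 2 + 2 + 6 + 8 = 27.
For comparison, the top-then-right route costs 53.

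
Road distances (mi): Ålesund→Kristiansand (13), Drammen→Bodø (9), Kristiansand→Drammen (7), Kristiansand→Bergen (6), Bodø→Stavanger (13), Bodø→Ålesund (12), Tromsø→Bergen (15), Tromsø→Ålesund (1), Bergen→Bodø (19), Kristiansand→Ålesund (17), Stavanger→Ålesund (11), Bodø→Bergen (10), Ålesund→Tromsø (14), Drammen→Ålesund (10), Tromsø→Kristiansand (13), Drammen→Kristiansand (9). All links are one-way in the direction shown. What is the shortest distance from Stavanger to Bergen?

A few of the Stavanger→Bergen routes:
Stavanger → Ålesund → Kristiansand → Bergen: 11 + 13 + 6 = 30
Stavanger → Ålesund → Tromsø → Bergen: 11 + 14 + 15 = 40
Stavanger → Ålesund → Tromsø → Kristiansand → Bergen: 11 + 14 + 13 + 6 = 44
Best route has total 30 mi.

30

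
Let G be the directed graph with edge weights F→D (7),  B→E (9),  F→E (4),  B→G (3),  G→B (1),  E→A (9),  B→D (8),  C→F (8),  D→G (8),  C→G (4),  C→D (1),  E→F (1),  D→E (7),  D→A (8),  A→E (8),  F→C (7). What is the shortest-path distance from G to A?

17

Paths from G to A:
G→B→E→F→C→D→A: 1 + 9 + 1 + 7 + 1 + 8 = 27
G→B→E→A: 1 + 9 + 9 = 19
G→B→D→A: 1 + 8 + 8 = 17
G→B→D→E→A: 1 + 8 + 7 + 9 = 25
G→B→E→F→D→A: 1 + 9 + 1 + 7 + 8 = 26
Best route has total 17.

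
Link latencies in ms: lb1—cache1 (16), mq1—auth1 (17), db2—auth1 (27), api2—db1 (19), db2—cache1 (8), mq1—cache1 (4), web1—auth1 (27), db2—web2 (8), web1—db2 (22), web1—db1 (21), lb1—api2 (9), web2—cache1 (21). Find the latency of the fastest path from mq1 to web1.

34

A few of the mq1→web1 routes:
mq1-cache1-web2-db2-web1: 4 + 21 + 8 + 22 = 55
mq1-auth1-web1: 17 + 27 = 44
mq1-cache1-db2-auth1-web1: 4 + 8 + 27 + 27 = 66
mq1-cache1-db2-web1: 4 + 8 + 22 = 34
mq1-auth1-db2-web1: 17 + 27 + 22 = 66
Shortest: 34 ms.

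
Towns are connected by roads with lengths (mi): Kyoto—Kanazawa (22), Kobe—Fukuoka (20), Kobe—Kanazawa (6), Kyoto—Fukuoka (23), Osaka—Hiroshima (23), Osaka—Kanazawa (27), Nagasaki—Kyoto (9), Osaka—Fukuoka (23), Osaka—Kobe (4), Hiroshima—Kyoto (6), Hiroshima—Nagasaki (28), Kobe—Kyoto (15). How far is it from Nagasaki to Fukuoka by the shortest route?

Checking several routes:
Nagasaki → Kyoto → Fukuoka: 9 + 23 = 32
Nagasaki → Kyoto → Kobe → Fukuoka: 9 + 15 + 20 = 44
Nagasaki → Kyoto → Kobe → Osaka → Fukuoka: 9 + 15 + 4 + 23 = 51
The minimum is 32 mi.

32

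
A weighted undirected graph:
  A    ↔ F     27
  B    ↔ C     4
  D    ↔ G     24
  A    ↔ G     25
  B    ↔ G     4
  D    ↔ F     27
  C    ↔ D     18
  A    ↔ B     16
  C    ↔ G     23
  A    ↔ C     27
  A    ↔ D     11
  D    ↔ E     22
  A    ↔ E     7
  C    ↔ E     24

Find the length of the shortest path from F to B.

Some routes from F to B:
F - D - A - B: 27 + 11 + 16 = 54
F - D - C - B: 27 + 18 + 4 = 49
F - A - B: 27 + 16 = 43
Best route has total 43.

43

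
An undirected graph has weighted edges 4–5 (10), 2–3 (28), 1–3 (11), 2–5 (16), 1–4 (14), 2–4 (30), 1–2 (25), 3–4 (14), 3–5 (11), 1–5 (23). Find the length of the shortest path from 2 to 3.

27

A few of the 2→3 routes:
2 - 5 - 4 - 3: 16 + 10 + 14 = 40
2 - 5 - 3: 16 + 11 = 27
2 - 4 - 3: 30 + 14 = 44
2 - 1 - 3: 25 + 11 = 36
2 - 3: 28
Shortest: 27.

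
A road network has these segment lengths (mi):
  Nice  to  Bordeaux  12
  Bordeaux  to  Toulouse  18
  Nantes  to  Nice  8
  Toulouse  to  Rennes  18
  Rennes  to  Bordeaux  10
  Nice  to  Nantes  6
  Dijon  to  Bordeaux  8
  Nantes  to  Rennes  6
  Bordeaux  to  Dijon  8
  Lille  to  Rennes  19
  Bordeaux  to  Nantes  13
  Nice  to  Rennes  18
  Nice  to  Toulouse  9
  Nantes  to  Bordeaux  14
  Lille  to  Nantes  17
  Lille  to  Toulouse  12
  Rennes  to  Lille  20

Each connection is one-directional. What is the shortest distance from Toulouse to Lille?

Routes from Toulouse to Lille:
Toulouse → Rennes → Lille: 18 + 20 = 38
Shortest: 38 mi.

38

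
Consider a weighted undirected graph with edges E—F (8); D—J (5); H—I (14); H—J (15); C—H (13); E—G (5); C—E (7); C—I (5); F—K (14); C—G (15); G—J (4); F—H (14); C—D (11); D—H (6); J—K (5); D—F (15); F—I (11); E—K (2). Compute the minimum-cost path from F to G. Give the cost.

13

Some routes from F to G:
F→K→J→G: 14 + 5 + 4 = 23
F→K→E→G: 14 + 2 + 5 = 21
F→E→G: 8 + 5 = 13
F→E→K→J→G: 8 + 2 + 5 + 4 = 19
F→D→J→G: 15 + 5 + 4 = 24
Best route has total 13.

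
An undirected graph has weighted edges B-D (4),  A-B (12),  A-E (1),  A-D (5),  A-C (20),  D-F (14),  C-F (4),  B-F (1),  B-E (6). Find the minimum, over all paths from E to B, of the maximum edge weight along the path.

Checking several routes:
E-A-D-B: max(1, 5, 4) = 5
E-B: max(6) = 6
E-A-B: max(1, 12) = 12
E-A-D-F-B: max(1, 5, 14, 1) = 14
The minimum achievable maximum is 5.

5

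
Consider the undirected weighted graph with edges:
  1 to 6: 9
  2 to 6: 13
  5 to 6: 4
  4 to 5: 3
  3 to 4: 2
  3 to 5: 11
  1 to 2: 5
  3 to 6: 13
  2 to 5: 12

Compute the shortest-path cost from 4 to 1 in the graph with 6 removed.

20

Candidate routes:
4→3→5→2→1: 2 + 11 + 12 + 5 = 30
4→5→2→1: 3 + 12 + 5 = 20
Shortest: 20.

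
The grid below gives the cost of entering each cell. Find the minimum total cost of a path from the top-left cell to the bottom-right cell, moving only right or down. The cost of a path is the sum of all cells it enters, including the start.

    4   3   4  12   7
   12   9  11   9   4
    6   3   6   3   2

Path [0,0]→[0,1]→[1,1]→[2,1]→[2,2]→[2,3]→[2,4]: 4 + 3 + 9 + 3 + 6 + 3 + 2 = 30.
For comparison, the top-then-right route costs 36.

30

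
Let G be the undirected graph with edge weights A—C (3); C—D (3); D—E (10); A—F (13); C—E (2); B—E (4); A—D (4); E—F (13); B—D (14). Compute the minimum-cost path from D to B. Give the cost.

9

Comparing a few candidate routes:
D-B: 14
D-C-E-B: 3 + 2 + 4 = 9
D-A-C-E-B: 4 + 3 + 2 + 4 = 13
Best route has total 9.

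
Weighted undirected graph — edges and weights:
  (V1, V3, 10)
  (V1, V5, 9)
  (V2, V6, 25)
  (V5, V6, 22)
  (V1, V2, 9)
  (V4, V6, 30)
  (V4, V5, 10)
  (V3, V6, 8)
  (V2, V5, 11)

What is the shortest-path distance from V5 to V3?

Checking several routes:
V5 → V6 → V3: 22 + 8 = 30
V5 → V2 → V6 → V3: 11 + 25 + 8 = 44
V5 → V1 → V3: 9 + 10 = 19
V5 → V2 → V1 → V3: 11 + 9 + 10 = 30
V5 → V1 → V2 → V6 → V3: 9 + 9 + 25 + 8 = 51
V5 → V4 → V6 → V3: 10 + 30 + 8 = 48
Shortest: 19.

19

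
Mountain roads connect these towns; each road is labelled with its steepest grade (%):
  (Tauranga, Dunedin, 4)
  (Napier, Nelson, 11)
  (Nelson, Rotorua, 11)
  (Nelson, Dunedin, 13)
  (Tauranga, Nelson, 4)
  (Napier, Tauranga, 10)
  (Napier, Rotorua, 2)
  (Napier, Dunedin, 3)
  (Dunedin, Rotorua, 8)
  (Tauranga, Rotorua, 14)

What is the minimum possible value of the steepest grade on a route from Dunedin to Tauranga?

Some routes from Dunedin to Tauranga:
Dunedin -> Napier -> Tauranga: max(3, 10) = 10
Dunedin -> Rotorua -> Napier -> Tauranga: max(8, 2, 10) = 10
Dunedin -> Tauranga: max(4) = 4
Smallest bottleneck: 4%.

4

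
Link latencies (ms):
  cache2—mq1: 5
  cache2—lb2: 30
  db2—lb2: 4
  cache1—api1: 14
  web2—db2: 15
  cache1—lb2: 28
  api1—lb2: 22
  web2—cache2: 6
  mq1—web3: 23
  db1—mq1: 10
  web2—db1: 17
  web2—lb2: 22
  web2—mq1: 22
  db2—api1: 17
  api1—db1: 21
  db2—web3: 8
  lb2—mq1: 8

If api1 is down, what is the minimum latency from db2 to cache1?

32

Some routes from db2 to cache1 avoiding api1:
db2 → web3 → mq1 → lb2 → cache1: 8 + 23 + 8 + 28 = 67
db2 → web2 → cache2 → mq1 → lb2 → cache1: 15 + 6 + 5 + 8 + 28 = 62
db2 → lb2 → cache1: 4 + 28 = 32
db2 → web2 → mq1 → lb2 → cache1: 15 + 22 + 8 + 28 = 73
db2 → web2 → db1 → mq1 → lb2 → cache1: 15 + 17 + 10 + 8 + 28 = 78
db2 → web2 → lb2 → cache1: 15 + 22 + 28 = 65
Best route has total 32 ms.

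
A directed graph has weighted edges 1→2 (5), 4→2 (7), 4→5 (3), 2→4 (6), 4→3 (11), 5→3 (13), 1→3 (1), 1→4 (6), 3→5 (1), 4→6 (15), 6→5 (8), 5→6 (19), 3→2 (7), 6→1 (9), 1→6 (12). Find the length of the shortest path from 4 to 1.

Candidate routes:
4 - 5 - 6 - 1: 3 + 19 + 9 = 31
4 - 6 - 1: 15 + 9 = 24
4 - 3 - 5 - 6 - 1: 11 + 1 + 19 + 9 = 40
The minimum is 24.

24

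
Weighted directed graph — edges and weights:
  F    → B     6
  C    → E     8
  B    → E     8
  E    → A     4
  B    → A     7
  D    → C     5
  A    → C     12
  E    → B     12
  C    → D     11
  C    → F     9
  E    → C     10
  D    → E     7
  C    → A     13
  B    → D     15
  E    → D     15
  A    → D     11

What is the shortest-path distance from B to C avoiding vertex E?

19

Candidate routes:
B -> D -> C: 15 + 5 = 20
B -> A -> D -> C: 7 + 11 + 5 = 23
B -> A -> C: 7 + 12 = 19
The minimum is 19.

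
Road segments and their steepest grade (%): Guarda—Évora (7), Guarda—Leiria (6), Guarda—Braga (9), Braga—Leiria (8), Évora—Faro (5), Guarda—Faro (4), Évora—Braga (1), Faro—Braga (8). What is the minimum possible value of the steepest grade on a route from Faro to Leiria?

6

A few of the Faro→Leiria routes:
Faro - Évora - Guarda - Leiria: max(5, 7, 6) = 7
Faro - Guarda - Évora - Braga - Leiria: max(4, 7, 1, 8) = 8
Faro - Braga - Évora - Guarda - Leiria: max(8, 1, 7, 6) = 8
Faro - Guarda - Leiria: max(4, 6) = 6
Faro - Braga - Leiria: max(8, 8) = 8
Faro - Évora - Braga - Leiria: max(5, 1, 8) = 8
The minimum achievable maximum is 6%.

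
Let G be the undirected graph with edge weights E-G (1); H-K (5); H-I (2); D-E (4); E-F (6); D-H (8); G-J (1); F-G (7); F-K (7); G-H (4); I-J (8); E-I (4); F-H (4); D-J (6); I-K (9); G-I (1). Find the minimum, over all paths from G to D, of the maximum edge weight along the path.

Some routes from G to D:
G → I → E → D: max(1, 4, 4) = 4
G → E → D: max(1, 4) = 4
G → H → I → E → D: max(4, 2, 4, 4) = 4
Smallest bottleneck: 4.

4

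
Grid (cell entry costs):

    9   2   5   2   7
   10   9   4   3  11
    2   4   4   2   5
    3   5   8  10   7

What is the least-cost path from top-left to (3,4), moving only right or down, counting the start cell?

35

One optimal route is r0c0 -> r0c1 -> r0c2 -> r0c3 -> r1c3 -> r2c3 -> r2c4 -> r3c4.
Its cost is 9 + 2 + 5 + 2 + 3 + 2 + 5 + 7 = 35.
For comparison, the top-then-right route costs 48.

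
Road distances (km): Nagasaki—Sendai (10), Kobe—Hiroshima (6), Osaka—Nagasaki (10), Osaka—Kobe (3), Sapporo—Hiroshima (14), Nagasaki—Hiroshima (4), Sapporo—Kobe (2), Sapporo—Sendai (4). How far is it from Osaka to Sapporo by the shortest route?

5

Routes from Osaka to Sapporo:
Osaka → Nagasaki → Sendai → Sapporo: 10 + 10 + 4 = 24
Osaka → Kobe → Sapporo: 3 + 2 = 5
Osaka → Kobe → Hiroshima → Sapporo: 3 + 6 + 14 = 23
Osaka → Kobe → Hiroshima → Nagasaki → Sendai → Sapporo: 3 + 6 + 4 + 10 + 4 = 27
Osaka → Nagasaki → Hiroshima → Kobe → Sapporo: 10 + 4 + 6 + 2 = 22
Osaka → Nagasaki → Hiroshima → Sapporo: 10 + 4 + 14 = 28
Shortest: 5 km.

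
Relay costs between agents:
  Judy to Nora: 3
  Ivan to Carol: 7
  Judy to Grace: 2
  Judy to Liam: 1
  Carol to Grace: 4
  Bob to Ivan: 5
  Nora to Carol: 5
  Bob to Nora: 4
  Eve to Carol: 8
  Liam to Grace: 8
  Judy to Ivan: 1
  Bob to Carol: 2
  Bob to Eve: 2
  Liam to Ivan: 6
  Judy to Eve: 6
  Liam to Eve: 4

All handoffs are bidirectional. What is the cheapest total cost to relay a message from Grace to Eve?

7

A few of the Grace→Eve routes:
Grace → Judy → Eve: 2 + 6 = 8
Grace → Carol → Bob → Eve: 4 + 2 + 2 = 8
Grace → Judy → Liam → Eve: 2 + 1 + 4 = 7
Shortest: 7.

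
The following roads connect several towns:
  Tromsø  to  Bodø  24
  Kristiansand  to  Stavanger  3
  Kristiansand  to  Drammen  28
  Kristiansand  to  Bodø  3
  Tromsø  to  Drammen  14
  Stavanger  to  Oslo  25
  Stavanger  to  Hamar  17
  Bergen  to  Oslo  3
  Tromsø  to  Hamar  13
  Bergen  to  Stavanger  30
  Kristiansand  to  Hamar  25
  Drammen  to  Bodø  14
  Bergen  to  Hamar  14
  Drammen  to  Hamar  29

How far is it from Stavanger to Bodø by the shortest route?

Some routes from Stavanger to Bodø:
Stavanger -> Kristiansand -> Bodø: 3 + 3 = 6
Stavanger -> Hamar -> Drammen -> Bodø: 17 + 29 + 14 = 60
Stavanger -> Hamar -> Tromsø -> Bodø: 17 + 13 + 24 = 54
Stavanger -> Hamar -> Tromsø -> Drammen -> Bodø: 17 + 13 + 14 + 14 = 58
Stavanger -> Hamar -> Kristiansand -> Bodø: 17 + 25 + 3 = 45
Stavanger -> Kristiansand -> Drammen -> Bodø: 3 + 28 + 14 = 45
Best route has total 6.

6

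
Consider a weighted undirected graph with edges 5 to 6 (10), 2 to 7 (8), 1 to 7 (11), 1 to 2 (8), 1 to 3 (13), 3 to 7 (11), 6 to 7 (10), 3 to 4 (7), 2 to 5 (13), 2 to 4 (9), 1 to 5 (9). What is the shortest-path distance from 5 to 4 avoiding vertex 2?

Paths from 5 to 4 avoiding 2:
5 -> 6 -> 7 -> 1 -> 3 -> 4: 10 + 10 + 11 + 13 + 7 = 51
5 -> 6 -> 7 -> 3 -> 4: 10 + 10 + 11 + 7 = 38
5 -> 1 -> 7 -> 3 -> 4: 9 + 11 + 11 + 7 = 38
5 -> 1 -> 3 -> 4: 9 + 13 + 7 = 29
Best route has total 29.

29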